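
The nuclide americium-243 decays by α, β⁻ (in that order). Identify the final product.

Start: (A, Z) = (243, 95).
After α: (239, 93).
After β⁻: (239, 94).
Z = 94 is plutonium.

Pu-239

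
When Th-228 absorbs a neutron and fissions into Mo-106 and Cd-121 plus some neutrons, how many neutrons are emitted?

Conserve mass number: 229 = 106 + 121 + k, so k = 229 − 227 = 2.
Check atomic number: 90 = 42 + 48 + 0 = 90. ✓

2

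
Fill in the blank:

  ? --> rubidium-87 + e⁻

Kr-87

Conserve mass number: A = 87 + 0, so A = 87.
Conserve atomic number: Z = 37 − 1, so Z = 36.
Z = 36 is krypton, so the species is krypton-87.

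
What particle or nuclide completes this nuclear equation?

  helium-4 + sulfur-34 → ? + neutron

Ar-37

Conserve mass number: 4 + 34 = A + 1, so A = 37.
Conserve atomic number: 2 + 16 = Z + 0, so Z = 18.
Z = 18 is argon, so the species is argon-37.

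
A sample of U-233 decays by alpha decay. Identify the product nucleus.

Alpha decay: mass number changes by -4, atomic number by -2.
A: 233 − 4 = 229; Z: 92 − 2 = 90.
Z = 90 is thorium, so the daughter is Th-229.

Th-229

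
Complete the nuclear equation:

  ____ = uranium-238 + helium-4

Conserve mass number: A = 238 + 4, so A = 242.
Conserve atomic number: Z = 92 + 2, so Z = 94.
Z = 94 is plutonium, so the species is plutonium-242.

Pu-242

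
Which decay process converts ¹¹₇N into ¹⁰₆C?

ΔA = 10 − 11 = -1; ΔZ = 6 − 7 = -1.
A drops by 1 and Z drops by 1 — a proton was emitted.

proton emission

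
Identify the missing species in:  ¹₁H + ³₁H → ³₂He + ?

Conserve mass number: 1 + 3 = 3 + A, so A = 1.
Conserve atomic number: 1 + 1 = 2 + Z, so Z = 0.
A = 1 and Z = 0 is ¹₀n — a neutron.

neutron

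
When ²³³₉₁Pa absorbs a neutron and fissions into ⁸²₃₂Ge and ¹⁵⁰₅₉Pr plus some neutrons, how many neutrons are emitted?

Conserve mass number: 234 = 82 + 150 + k, so k = 234 − 232 = 2.
Check atomic number: 91 = 32 + 59 + 0 = 91. ✓

2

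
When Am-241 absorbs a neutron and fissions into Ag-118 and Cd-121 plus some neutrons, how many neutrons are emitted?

Conserve mass number: 242 = 118 + 121 + k, so k = 242 − 239 = 3.
Check atomic number: 95 = 47 + 48 + 0 = 95. ✓

3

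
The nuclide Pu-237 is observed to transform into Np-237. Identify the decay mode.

beta-plus decay or electron capture

ΔA = 237 − 237 = 0; ΔZ = 93 − 94 = -1.
A is unchanged and Z drops by 1 — a proton has become a neutron (β⁺ emission or electron capture).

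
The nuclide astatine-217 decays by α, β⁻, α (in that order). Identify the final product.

Start: (A, Z) = (217, 85).
After α: (213, 83).
After β⁻: (213, 84).
After α: (209, 82).
Z = 82 is lead.

Pb-209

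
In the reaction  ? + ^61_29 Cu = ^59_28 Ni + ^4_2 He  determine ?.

deuteron

Conserve mass number: A + 61 = 59 + 4, so A = 2.
Conserve atomic number: Z + 29 = 28 + 2, so Z = 1.
A = 2 and Z = 1 is ^2_1 H — a deuteron.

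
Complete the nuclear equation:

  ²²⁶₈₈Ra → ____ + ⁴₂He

Rn-222

Conserve mass number: 226 = A + 4, so A = 222.
Conserve atomic number: 88 = Z + 2, so Z = 86.
Z = 86 is radon, so the species is ²²²₈₆Rn.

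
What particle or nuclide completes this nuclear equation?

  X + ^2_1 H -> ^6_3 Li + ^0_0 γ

Conserve mass number: A + 2 = 6 + 0, so A = 4.
Conserve atomic number: Z + 1 = 3 + 0, so Z = 2.
A = 4 and Z = 2 is ^4_2 He — an alpha particle.

alpha particle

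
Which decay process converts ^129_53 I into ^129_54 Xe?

beta-minus decay

ΔA = 129 − 129 = 0; ΔZ = 54 − 53 = +1.
A is unchanged and Z rises by 1 — a neutron has become a proton (β⁻ decay).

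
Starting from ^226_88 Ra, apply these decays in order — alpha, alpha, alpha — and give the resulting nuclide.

Pb-214

Start: (A, Z) = (226, 88).
After α: (222, 86).
After α: (218, 84).
After α: (214, 82).
Z = 82 is lead.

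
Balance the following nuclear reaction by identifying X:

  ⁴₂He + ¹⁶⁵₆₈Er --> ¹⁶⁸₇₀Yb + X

Conserve mass number: 4 + 165 = 168 + A, so A = 1.
Conserve atomic number: 2 + 68 = 70 + Z, so Z = 0.
A = 1 and Z = 0 is ¹₀n — a neutron.

neutron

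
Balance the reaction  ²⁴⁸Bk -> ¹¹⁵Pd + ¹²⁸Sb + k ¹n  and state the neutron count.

Conserve mass number: 248 = 115 + 128 + k, so k = 248 − 243 = 5.
Check atomic number: 97 = 46 + 51 + 0 = 97. ✓

5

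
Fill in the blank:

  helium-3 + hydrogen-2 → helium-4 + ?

proton

Conserve mass number: 3 + 2 = 4 + A, so A = 1.
Conserve atomic number: 2 + 1 = 2 + Z, so Z = 1.
A = 1 and Z = 1 is hydrogen-1 — a proton.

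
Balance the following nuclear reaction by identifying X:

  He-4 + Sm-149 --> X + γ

Conserve mass number: 4 + 149 = A + 0, so A = 153.
Conserve atomic number: 2 + 62 = Z + 0, so Z = 64.
Z = 64 is gadolinium, so the species is Gd-153.

Gd-153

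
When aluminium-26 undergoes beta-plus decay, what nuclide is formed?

Mg-26

Beta-plus decay: mass number changes by +0, atomic number by -1.
A: 26 = 26; Z: 13 − 1 = 12.
Z = 12 is magnesium, so the daughter is magnesium-26.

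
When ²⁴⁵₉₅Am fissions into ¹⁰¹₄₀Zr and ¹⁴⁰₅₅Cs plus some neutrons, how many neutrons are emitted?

4

Conserve mass number: 245 = 101 + 140 + k, so k = 245 − 241 = 4.
Check atomic number: 95 = 40 + 55 + 0 = 95. ✓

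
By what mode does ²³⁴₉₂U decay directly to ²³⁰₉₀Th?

ΔA = 230 − 234 = -4; ΔZ = 90 − 92 = -2.
A drops by 4 and Z drops by 2 — the signature of alpha emission.

alpha decay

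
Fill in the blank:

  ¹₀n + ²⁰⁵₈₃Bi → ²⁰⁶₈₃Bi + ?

Conserve mass number: 1 + 205 = 206 + A, so A = 0.
Conserve atomic number: 0 + 83 = 83 + Z, so Z = 0.
A = 0 and Z = 0 is ⁰₀γ — a gamma ray.

gamma ray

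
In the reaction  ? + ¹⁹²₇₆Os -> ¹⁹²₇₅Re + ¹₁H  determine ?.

Conserve mass number: A + 192 = 192 + 1, so A = 1.
Conserve atomic number: Z + 76 = 75 + 1, so Z = 0.
A = 1 and Z = 0 is ¹₀n — a neutron.

neutron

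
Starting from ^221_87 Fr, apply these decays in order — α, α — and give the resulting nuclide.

Start: (A, Z) = (221, 87).
After α: (217, 85).
After α: (213, 83).
Z = 83 is bismuth.

Bi-213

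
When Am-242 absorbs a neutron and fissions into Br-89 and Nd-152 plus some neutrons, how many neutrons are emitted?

2

Conserve mass number: 243 = 89 + 152 + k, so k = 243 − 241 = 2.
Check atomic number: 95 = 35 + 60 + 0 = 95. ✓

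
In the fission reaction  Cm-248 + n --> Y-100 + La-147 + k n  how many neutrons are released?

2

Conserve mass number: 249 = 100 + 147 + k, so k = 249 − 247 = 2.
Check atomic number: 96 = 39 + 57 + 0 = 96. ✓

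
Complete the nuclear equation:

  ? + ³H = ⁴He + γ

proton

Conserve mass number: A + 3 = 4 + 0, so A = 1.
Conserve atomic number: Z + 1 = 2 + 0, so Z = 1.
A = 1 and Z = 1 is ¹H — a proton.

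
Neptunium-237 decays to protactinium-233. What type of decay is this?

ΔA = 233 − 237 = -4; ΔZ = 91 − 93 = -2.
A drops by 4 and Z drops by 2 — the signature of alpha emission.

alpha decay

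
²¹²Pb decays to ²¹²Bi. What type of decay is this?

ΔA = 212 − 212 = 0; ΔZ = 83 − 82 = +1.
A is unchanged and Z rises by 1 — a neutron has become a proton (β⁻ decay).

beta-minus decay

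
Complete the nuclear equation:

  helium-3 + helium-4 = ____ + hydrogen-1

Conserve mass number: 3 + 4 = A + 1, so A = 6.
Conserve atomic number: 2 + 2 = Z + 1, so Z = 3.
Z = 3 is lithium, so the species is lithium-6.

Li-6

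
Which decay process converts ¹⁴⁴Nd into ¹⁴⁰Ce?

alpha decay

ΔA = 140 − 144 = -4; ΔZ = 58 − 60 = -2.
A drops by 4 and Z drops by 2 — the signature of alpha emission.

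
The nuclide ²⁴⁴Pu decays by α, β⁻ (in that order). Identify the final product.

Start: (A, Z) = (244, 94).
After α: (240, 92).
After β⁻: (240, 93).
Z = 93 is neptunium.

Np-240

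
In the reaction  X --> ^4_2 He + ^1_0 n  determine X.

He-5

Conserve mass number: A = 4 + 1, so A = 5.
Conserve atomic number: Z = 2 + 0, so Z = 2.
Z = 2 is helium, so the species is ^5_2 He.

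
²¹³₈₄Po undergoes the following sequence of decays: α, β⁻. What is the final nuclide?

Bi-209

Start: (A, Z) = (213, 84).
After α: (209, 82).
After β⁻: (209, 83).
Z = 83 is bismuth.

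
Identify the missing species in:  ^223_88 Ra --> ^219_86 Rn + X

Conserve mass number: 223 = 219 + A, so A = 4.
Conserve atomic number: 88 = 86 + Z, so Z = 2.
A = 4 and Z = 2 is ^4_2 He — an alpha particle.

alpha particle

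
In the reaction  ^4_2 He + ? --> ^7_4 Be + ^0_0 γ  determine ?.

Conserve mass number: 4 + A = 7 + 0, so A = 3.
Conserve atomic number: 2 + Z = 4 + 0, so Z = 2.
Z = 2 is helium, so the species is ^3_2 He.

He-3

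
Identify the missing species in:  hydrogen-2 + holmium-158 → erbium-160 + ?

Conserve mass number: 2 + 158 = 160 + A, so A = 0.
Conserve atomic number: 1 + 67 = 68 + Z, so Z = 0.
A = 0 and Z = 0 is γ — a gamma ray.

gamma ray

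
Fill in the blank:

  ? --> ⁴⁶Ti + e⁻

Conserve mass number: A = 46 + 0, so A = 46.
Conserve atomic number: Z = 22 − 1, so Z = 21.
Z = 21 is scandium, so the species is ⁴⁶Sc.

Sc-46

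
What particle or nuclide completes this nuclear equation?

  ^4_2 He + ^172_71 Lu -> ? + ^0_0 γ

Conserve mass number: 4 + 172 = A + 0, so A = 176.
Conserve atomic number: 2 + 71 = Z + 0, so Z = 73.
Z = 73 is tantalum, so the species is ^176_73 Ta.

Ta-176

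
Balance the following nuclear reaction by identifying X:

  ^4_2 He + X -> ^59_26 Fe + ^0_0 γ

Conserve mass number: 4 + A = 59 + 0, so A = 55.
Conserve atomic number: 2 + Z = 26 + 0, so Z = 24.
Z = 24 is chromium, so the species is ^55_24 Cr.

Cr-55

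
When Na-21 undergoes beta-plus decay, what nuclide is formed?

Beta-plus decay: mass number changes by +0, atomic number by -1.
A: 21 = 21; Z: 11 − 1 = 10.
Z = 10 is neon, so the daughter is Ne-21.

Ne-21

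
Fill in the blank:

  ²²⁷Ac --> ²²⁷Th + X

Conserve mass number: 227 = 227 + A, so A = 0.
Conserve atomic number: 89 = 90 + Z, so Z = -1.
A = 0 and Z = -1 is e⁻ — a beta-minus particle.

beta-minus particle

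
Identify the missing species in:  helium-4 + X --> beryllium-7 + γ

Conserve mass number: 4 + A = 7 + 0, so A = 3.
Conserve atomic number: 2 + Z = 4 + 0, so Z = 2.
Z = 2 is helium, so the species is helium-3.

He-3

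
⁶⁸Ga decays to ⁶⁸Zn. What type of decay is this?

ΔA = 68 − 68 = 0; ΔZ = 30 − 31 = -1.
A is unchanged and Z drops by 1 — a proton has become a neutron (β⁺ emission or electron capture).

beta-plus decay or electron capture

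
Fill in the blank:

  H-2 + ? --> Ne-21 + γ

F-19

Conserve mass number: 2 + A = 21 + 0, so A = 19.
Conserve atomic number: 1 + Z = 10 + 0, so Z = 9.
Z = 9 is fluorine, so the species is F-19.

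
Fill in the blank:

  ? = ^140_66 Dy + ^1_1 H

Ho-141

Conserve mass number: A = 140 + 1, so A = 141.
Conserve atomic number: Z = 66 + 1, so Z = 67.
Z = 67 is holmium, so the species is ^141_67 Ho.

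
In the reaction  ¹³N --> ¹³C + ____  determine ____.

Conserve mass number: 13 = 13 + A, so A = 0.
Conserve atomic number: 7 = 6 + Z, so Z = 1.
A = 0 and Z = 1 is e⁺ — a positron.

positron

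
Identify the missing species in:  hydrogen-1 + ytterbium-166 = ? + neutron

Lu-166

Conserve mass number: 1 + 166 = A + 1, so A = 166.
Conserve atomic number: 1 + 70 = Z + 0, so Z = 71.
Z = 71 is lutetium, so the species is lutetium-166.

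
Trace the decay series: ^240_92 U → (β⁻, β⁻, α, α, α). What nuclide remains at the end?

Start: (A, Z) = (240, 92).
After β⁻: (240, 93).
After β⁻: (240, 94).
After α: (236, 92).
After α: (232, 90).
After α: (228, 88).
Z = 88 is radium.

Ra-228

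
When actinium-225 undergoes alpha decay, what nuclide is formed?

Fr-221

Alpha decay: mass number changes by -4, atomic number by -2.
A: 225 − 4 = 221; Z: 89 − 2 = 87.
Z = 87 is francium, so the daughter is francium-221.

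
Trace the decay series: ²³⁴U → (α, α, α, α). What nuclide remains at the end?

Po-218

Start: (A, Z) = (234, 92).
After α: (230, 90).
After α: (226, 88).
After α: (222, 86).
After α: (218, 84).
Z = 84 is polonium.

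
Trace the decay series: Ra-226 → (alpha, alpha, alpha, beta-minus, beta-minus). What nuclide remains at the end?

Po-214

Start: (A, Z) = (226, 88).
After α: (222, 86).
After α: (218, 84).
After α: (214, 82).
After β⁻: (214, 83).
After β⁻: (214, 84).
Z = 84 is polonium.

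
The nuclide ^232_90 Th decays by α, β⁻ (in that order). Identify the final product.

Ac-228

Start: (A, Z) = (232, 90).
After α: (228, 88).
After β⁻: (228, 89).
Z = 89 is actinium.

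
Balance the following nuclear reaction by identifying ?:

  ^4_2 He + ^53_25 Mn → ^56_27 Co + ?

neutron

Conserve mass number: 4 + 53 = 56 + A, so A = 1.
Conserve atomic number: 2 + 25 = 27 + Z, so Z = 0.
A = 1 and Z = 0 is ^1_0 n — a neutron.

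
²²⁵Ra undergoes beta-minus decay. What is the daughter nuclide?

Beta-minus decay: mass number changes by +0, atomic number by +1.
A: 225 = 225; Z: 88 + 1 = 89.
Z = 89 is actinium, so the daughter is ²²⁵Ac.

Ac-225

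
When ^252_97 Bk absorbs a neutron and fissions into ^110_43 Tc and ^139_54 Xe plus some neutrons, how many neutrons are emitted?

Conserve mass number: 253 = 110 + 139 + k, so k = 253 − 249 = 4.
Check atomic number: 97 = 43 + 54 + 0 = 97. ✓

4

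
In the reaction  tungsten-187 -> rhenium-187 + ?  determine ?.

beta-minus particle

Conserve mass number: 187 = 187 + A, so A = 0.
Conserve atomic number: 74 = 75 + Z, so Z = -1.
A = 0 and Z = -1 is e⁻ — a beta-minus particle.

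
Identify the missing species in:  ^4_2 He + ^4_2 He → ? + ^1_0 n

Conserve mass number: 4 + 4 = A + 1, so A = 7.
Conserve atomic number: 2 + 2 = Z + 0, so Z = 4.
Z = 4 is beryllium, so the species is ^7_4 Be.

Be-7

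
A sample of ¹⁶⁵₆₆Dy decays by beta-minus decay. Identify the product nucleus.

Beta-minus decay: mass number changes by +0, atomic number by +1.
A: 165 = 165; Z: 66 + 1 = 67.
Z = 67 is holmium, so the daughter is ¹⁶⁵₆₇Ho.

Ho-165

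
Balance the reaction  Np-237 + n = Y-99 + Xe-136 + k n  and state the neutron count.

Conserve mass number: 238 = 99 + 136 + k, so k = 238 − 235 = 3.
Check atomic number: 93 = 39 + 54 + 0 = 93. ✓

3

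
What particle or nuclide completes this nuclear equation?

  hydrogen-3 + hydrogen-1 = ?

Conserve mass number: 3 + 1 = A, so A = 4.
Conserve atomic number: 1 + 1 = Z, so Z = 2.
A = 4 and Z = 2 is helium-4 — an alpha particle.

He-4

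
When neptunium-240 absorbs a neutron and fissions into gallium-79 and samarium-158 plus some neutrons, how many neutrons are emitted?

4

Conserve mass number: 241 = 79 + 158 + k, so k = 241 − 237 = 4.
Check atomic number: 93 = 31 + 62 + 0 = 93. ✓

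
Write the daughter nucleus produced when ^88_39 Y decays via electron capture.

Electron capture: mass number changes by +0, atomic number by -1.
A: 88 = 88; Z: 39 − 1 = 38.
Z = 38 is strontium, so the daughter is ^88_38 Sr.

Sr-88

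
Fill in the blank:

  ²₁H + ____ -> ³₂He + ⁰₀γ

proton

Conserve mass number: 2 + A = 3 + 0, so A = 1.
Conserve atomic number: 1 + Z = 2 + 0, so Z = 1.
A = 1 and Z = 1 is ¹₁H — a proton.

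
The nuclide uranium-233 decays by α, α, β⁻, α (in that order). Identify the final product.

Start: (A, Z) = (233, 92).
After α: (229, 90).
After α: (225, 88).
After β⁻: (225, 89).
After α: (221, 87).
Z = 87 is francium.

Fr-221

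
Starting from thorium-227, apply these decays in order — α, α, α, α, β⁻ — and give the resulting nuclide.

Start: (A, Z) = (227, 90).
After α: (223, 88).
After α: (219, 86).
After α: (215, 84).
After α: (211, 82).
After β⁻: (211, 83).
Z = 83 is bismuth.

Bi-211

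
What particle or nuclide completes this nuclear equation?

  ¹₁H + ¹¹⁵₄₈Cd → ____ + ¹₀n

In-115

Conserve mass number: 1 + 115 = A + 1, so A = 115.
Conserve atomic number: 1 + 48 = Z + 0, so Z = 49.
Z = 49 is indium, so the species is ¹¹⁵₄₉In.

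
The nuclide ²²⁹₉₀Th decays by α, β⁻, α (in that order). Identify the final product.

Fr-221

Start: (A, Z) = (229, 90).
After α: (225, 88).
After β⁻: (225, 89).
After α: (221, 87).
Z = 87 is francium.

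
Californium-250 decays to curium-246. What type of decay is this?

ΔA = 246 − 250 = -4; ΔZ = 96 − 98 = -2.
A drops by 4 and Z drops by 2 — the signature of alpha emission.

alpha decay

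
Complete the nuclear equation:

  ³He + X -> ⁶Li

Conserve mass number: 3 + A = 6, so A = 3.
Conserve atomic number: 2 + Z = 3, so Z = 1.
A = 3 and Z = 1 is ³H — a triton.

triton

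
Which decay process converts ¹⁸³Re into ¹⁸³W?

beta-plus decay or electron capture

ΔA = 183 − 183 = 0; ΔZ = 74 − 75 = -1.
A is unchanged and Z drops by 1 — a proton has become a neutron (β⁺ emission or electron capture).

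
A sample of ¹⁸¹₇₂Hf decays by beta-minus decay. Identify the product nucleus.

Beta-minus decay: mass number changes by +0, atomic number by +1.
A: 181 = 181; Z: 72 + 1 = 73.
Z = 73 is tantalum, so the daughter is ¹⁸¹₇₃Ta.

Ta-181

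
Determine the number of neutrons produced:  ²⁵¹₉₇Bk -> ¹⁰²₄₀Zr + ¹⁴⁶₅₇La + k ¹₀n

3

Conserve mass number: 251 = 102 + 146 + k, so k = 251 − 248 = 3.
Check atomic number: 97 = 40 + 57 + 0 = 97. ✓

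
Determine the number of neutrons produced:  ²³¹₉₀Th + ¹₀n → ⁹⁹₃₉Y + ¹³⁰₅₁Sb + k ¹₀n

3

Conserve mass number: 232 = 99 + 130 + k, so k = 232 − 229 = 3.
Check atomic number: 90 = 39 + 51 + 0 = 90. ✓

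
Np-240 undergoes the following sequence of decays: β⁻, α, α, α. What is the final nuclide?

Ra-228

Start: (A, Z) = (240, 93).
After β⁻: (240, 94).
After α: (236, 92).
After α: (232, 90).
After α: (228, 88).
Z = 88 is radium.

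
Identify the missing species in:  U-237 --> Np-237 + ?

Conserve mass number: 237 = 237 + A, so A = 0.
Conserve atomic number: 92 = 93 + Z, so Z = -1.
A = 0 and Z = -1 is e⁻ — a beta-minus particle.

beta-minus particle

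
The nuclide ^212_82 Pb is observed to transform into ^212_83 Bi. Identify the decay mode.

beta-minus decay

ΔA = 212 − 212 = 0; ΔZ = 83 − 82 = +1.
A is unchanged and Z rises by 1 — a neutron has become a proton (β⁻ decay).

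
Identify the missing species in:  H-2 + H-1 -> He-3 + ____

Conserve mass number: 2 + 1 = 3 + A, so A = 0.
Conserve atomic number: 1 + 1 = 2 + Z, so Z = 0.
A = 0 and Z = 0 is γ — a gamma ray.

gamma ray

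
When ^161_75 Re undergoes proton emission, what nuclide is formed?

Proton emission: mass number changes by -1, atomic number by -1.
A: 161 − 1 = 160; Z: 75 − 1 = 74.
Z = 74 is tungsten, so the daughter is ^160_74 W.

W-160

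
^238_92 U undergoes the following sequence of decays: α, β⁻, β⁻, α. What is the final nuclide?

Start: (A, Z) = (238, 92).
After α: (234, 90).
After β⁻: (234, 91).
After β⁻: (234, 92).
After α: (230, 90).
Z = 90 is thorium.

Th-230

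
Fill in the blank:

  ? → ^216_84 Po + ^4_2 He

Rn-220

Conserve mass number: A = 216 + 4, so A = 220.
Conserve atomic number: Z = 84 + 2, so Z = 86.
Z = 86 is radon, so the species is ^220_86 Rn.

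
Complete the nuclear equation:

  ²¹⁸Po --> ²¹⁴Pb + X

alpha particle

Conserve mass number: 218 = 214 + A, so A = 4.
Conserve atomic number: 84 = 82 + Z, so Z = 2.
A = 4 and Z = 2 is ⁴He — an alpha particle.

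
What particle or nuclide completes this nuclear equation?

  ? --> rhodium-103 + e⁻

Ru-103

Conserve mass number: A = 103 + 0, so A = 103.
Conserve atomic number: Z = 45 − 1, so Z = 44.
Z = 44 is ruthenium, so the species is ruthenium-103.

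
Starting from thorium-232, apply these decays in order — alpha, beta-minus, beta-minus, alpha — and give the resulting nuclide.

Start: (A, Z) = (232, 90).
After α: (228, 88).
After β⁻: (228, 89).
After β⁻: (228, 90).
After α: (224, 88).
Z = 88 is radium.

Ra-224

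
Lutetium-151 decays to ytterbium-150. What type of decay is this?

ΔA = 150 − 151 = -1; ΔZ = 70 − 71 = -1.
A drops by 1 and Z drops by 1 — a proton was emitted.

proton emission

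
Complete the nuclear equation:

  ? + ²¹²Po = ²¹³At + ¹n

deuteron

Conserve mass number: A + 212 = 213 + 1, so A = 2.
Conserve atomic number: Z + 84 = 85 + 0, so Z = 1.
A = 2 and Z = 1 is ²H — a deuteron.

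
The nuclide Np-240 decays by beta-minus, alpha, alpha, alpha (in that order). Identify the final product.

Ra-228

Start: (A, Z) = (240, 93).
After β⁻: (240, 94).
After α: (236, 92).
After α: (232, 90).
After α: (228, 88).
Z = 88 is radium.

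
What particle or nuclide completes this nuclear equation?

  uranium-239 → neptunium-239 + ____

beta-minus particle

Conserve mass number: 239 = 239 + A, so A = 0.
Conserve atomic number: 92 = 93 + Z, so Z = -1.
A = 0 and Z = -1 is e⁻ — a beta-minus particle.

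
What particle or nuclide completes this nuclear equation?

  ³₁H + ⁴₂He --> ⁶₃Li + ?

Conserve mass number: 3 + 4 = 6 + A, so A = 1.
Conserve atomic number: 1 + 2 = 3 + Z, so Z = 0.
A = 1 and Z = 0 is ¹₀n — a neutron.

neutron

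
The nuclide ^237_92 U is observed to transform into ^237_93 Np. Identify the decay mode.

ΔA = 237 − 237 = 0; ΔZ = 93 − 92 = +1.
A is unchanged and Z rises by 1 — a neutron has become a proton (β⁻ decay).

beta-minus decay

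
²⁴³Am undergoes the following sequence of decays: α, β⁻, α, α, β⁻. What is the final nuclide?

Start: (A, Z) = (243, 95).
After α: (239, 93).
After β⁻: (239, 94).
After α: (235, 92).
After α: (231, 90).
After β⁻: (231, 91).
Z = 91 is protactinium.

Pa-231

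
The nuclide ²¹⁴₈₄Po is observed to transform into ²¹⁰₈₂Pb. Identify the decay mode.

alpha decay

ΔA = 210 − 214 = -4; ΔZ = 82 − 84 = -2.
A drops by 4 and Z drops by 2 — the signature of alpha emission.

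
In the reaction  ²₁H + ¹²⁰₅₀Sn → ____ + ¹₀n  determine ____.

Sb-121

Conserve mass number: 2 + 120 = A + 1, so A = 121.
Conserve atomic number: 1 + 50 = Z + 0, so Z = 51.
Z = 51 is antimony, so the species is ¹²¹₅₁Sb.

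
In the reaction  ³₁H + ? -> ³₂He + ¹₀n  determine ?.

Conserve mass number: 3 + A = 3 + 1, so A = 1.
Conserve atomic number: 1 + Z = 2 + 0, so Z = 1.
A = 1 and Z = 1 is ¹₁H — a proton.

proton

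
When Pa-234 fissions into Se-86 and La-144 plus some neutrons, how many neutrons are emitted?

4

Conserve mass number: 234 = 86 + 144 + k, so k = 234 − 230 = 4.
Check atomic number: 91 = 34 + 57 + 0 = 91. ✓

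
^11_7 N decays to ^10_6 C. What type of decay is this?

proton emission

ΔA = 10 − 11 = -1; ΔZ = 6 − 7 = -1.
A drops by 1 and Z drops by 1 — a proton was emitted.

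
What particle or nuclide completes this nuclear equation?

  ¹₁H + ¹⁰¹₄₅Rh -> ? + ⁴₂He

Ru-98

Conserve mass number: 1 + 101 = A + 4, so A = 98.
Conserve atomic number: 1 + 45 = Z + 2, so Z = 44.
Z = 44 is ruthenium, so the species is ⁹⁸₄₄Ru.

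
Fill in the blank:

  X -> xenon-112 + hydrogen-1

Conserve mass number: A = 112 + 1, so A = 113.
Conserve atomic number: Z = 54 + 1, so Z = 55.
Z = 55 is caesium, so the species is caesium-113.

Cs-113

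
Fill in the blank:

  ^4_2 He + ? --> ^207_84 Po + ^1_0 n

Conserve mass number: 4 + A = 207 + 1, so A = 204.
Conserve atomic number: 2 + Z = 84 + 0, so Z = 82.
Z = 82 is lead, so the species is ^204_82 Pb.

Pb-204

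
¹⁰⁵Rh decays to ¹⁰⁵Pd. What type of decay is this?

beta-minus decay

ΔA = 105 − 105 = 0; ΔZ = 46 − 45 = +1.
A is unchanged and Z rises by 1 — a neutron has become a proton (β⁻ decay).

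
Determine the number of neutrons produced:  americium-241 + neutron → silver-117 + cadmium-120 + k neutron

Conserve mass number: 242 = 117 + 120 + k, so k = 242 − 237 = 5.
Check atomic number: 95 = 47 + 48 + 0 = 95. ✓

5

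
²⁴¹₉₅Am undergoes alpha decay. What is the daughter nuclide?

Np-237

Alpha decay: mass number changes by -4, atomic number by -2.
A: 241 − 4 = 237; Z: 95 − 2 = 93.
Z = 93 is neptunium, so the daughter is ²³⁷₉₃Np.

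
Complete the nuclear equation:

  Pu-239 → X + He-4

Conserve mass number: 239 = A + 4, so A = 235.
Conserve atomic number: 94 = Z + 2, so Z = 92.
Z = 92 is uranium, so the species is U-235.

U-235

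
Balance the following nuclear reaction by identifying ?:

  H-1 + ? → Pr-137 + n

Conserve mass number: 1 + A = 137 + 1, so A = 137.
Conserve atomic number: 1 + Z = 59 + 0, so Z = 58.
Z = 58 is cerium, so the species is Ce-137.

Ce-137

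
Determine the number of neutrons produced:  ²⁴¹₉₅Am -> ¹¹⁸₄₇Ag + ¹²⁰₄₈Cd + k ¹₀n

3

Conserve mass number: 241 = 118 + 120 + k, so k = 241 − 238 = 3.
Check atomic number: 95 = 47 + 48 + 0 = 95. ✓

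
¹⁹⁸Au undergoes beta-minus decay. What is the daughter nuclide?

Beta-minus decay: mass number changes by +0, atomic number by +1.
A: 198 = 198; Z: 79 + 1 = 80.
Z = 80 is mercury, so the daughter is ¹⁹⁸Hg.

Hg-198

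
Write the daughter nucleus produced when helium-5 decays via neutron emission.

Neutron emission: mass number changes by -1, atomic number by +0.
A: 5 − 1 = 4; Z: 2 = 2.
Z = 2 is helium, so the daughter is helium-4.

He-4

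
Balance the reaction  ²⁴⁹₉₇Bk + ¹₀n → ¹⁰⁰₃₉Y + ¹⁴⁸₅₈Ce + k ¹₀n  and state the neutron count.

2

Conserve mass number: 250 = 100 + 148 + k, so k = 250 − 248 = 2.
Check atomic number: 97 = 39 + 58 + 0 = 97. ✓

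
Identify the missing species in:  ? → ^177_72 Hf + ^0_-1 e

Lu-177

Conserve mass number: A = 177 + 0, so A = 177.
Conserve atomic number: Z = 72 − 1, so Z = 71.
Z = 71 is lutetium, so the species is ^177_71 Lu.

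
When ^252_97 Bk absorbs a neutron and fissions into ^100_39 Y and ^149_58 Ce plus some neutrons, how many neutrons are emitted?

Conserve mass number: 253 = 100 + 149 + k, so k = 253 − 249 = 4.
Check atomic number: 97 = 39 + 58 + 0 = 97. ✓

4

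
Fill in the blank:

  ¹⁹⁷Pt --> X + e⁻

Au-197

Conserve mass number: 197 = A + 0, so A = 197.
Conserve atomic number: 78 = Z − 1, so Z = 79.
Z = 79 is gold, so the species is ¹⁹⁷Au.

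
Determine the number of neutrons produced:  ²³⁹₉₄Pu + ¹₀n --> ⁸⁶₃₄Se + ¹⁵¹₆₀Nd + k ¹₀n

3

Conserve mass number: 240 = 86 + 151 + k, so k = 240 − 237 = 3.
Check atomic number: 94 = 34 + 60 + 0 = 94. ✓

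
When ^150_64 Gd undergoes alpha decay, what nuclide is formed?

Alpha decay: mass number changes by -4, atomic number by -2.
A: 150 − 4 = 146; Z: 64 − 2 = 62.
Z = 62 is samarium, so the daughter is ^146_62 Sm.

Sm-146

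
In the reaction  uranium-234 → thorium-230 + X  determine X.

Conserve mass number: 234 = 230 + A, so A = 4.
Conserve atomic number: 92 = 90 + Z, so Z = 2.
A = 4 and Z = 2 is helium-4 — an alpha particle.

alpha particle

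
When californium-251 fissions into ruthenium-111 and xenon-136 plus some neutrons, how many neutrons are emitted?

Conserve mass number: 251 = 111 + 136 + k, so k = 251 − 247 = 4.
Check atomic number: 98 = 44 + 54 + 0 = 98. ✓

4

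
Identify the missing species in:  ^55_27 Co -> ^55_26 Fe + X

positron

Conserve mass number: 55 = 55 + A, so A = 0.
Conserve atomic number: 27 = 26 + Z, so Z = 1.
A = 0 and Z = 1 is ^0_1 e — a positron.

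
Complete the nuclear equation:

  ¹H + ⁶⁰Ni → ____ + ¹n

Cu-60

Conserve mass number: 1 + 60 = A + 1, so A = 60.
Conserve atomic number: 1 + 28 = Z + 0, so Z = 29.
Z = 29 is copper, so the species is ⁶⁰Cu.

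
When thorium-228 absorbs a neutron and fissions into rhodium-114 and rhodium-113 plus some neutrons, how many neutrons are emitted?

2

Conserve mass number: 229 = 114 + 113 + k, so k = 229 − 227 = 2.
Check atomic number: 90 = 45 + 45 + 0 = 90. ✓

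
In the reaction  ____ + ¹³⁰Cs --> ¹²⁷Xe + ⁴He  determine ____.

Conserve mass number: A + 130 = 127 + 4, so A = 1.
Conserve atomic number: Z + 55 = 54 + 2, so Z = 1.
A = 1 and Z = 1 is ¹H — a proton.

proton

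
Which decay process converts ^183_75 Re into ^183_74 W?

ΔA = 183 − 183 = 0; ΔZ = 74 − 75 = -1.
A is unchanged and Z drops by 1 — a proton has become a neutron (β⁺ emission or electron capture).

beta-plus decay or electron capture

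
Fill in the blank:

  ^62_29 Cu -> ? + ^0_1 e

Ni-62

Conserve mass number: 62 = A + 0, so A = 62.
Conserve atomic number: 29 = Z + 1, so Z = 28.
Z = 28 is nickel, so the species is ^62_28 Ni.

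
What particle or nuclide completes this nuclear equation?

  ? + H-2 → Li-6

alpha particle

Conserve mass number: A + 2 = 6, so A = 4.
Conserve atomic number: Z + 1 = 3, so Z = 2.
A = 4 and Z = 2 is He-4 — an alpha particle.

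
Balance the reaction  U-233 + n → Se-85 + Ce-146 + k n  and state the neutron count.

Conserve mass number: 234 = 85 + 146 + k, so k = 234 − 231 = 3.
Check atomic number: 92 = 34 + 58 + 0 = 92. ✓

3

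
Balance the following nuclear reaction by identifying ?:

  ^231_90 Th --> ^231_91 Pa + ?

Conserve mass number: 231 = 231 + A, so A = 0.
Conserve atomic number: 90 = 91 + Z, so Z = -1.
A = 0 and Z = -1 is ^0_-1 e — a beta-minus particle.

beta-minus particle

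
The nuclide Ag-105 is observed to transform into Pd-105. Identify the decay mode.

ΔA = 105 − 105 = 0; ΔZ = 46 − 47 = -1.
A is unchanged and Z drops by 1 — a proton has become a neutron (β⁺ emission or electron capture).

beta-plus decay or electron capture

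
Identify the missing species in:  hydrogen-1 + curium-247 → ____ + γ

Bk-248

Conserve mass number: 1 + 247 = A + 0, so A = 248.
Conserve atomic number: 1 + 96 = Z + 0, so Z = 97.
Z = 97 is berkelium, so the species is berkelium-248.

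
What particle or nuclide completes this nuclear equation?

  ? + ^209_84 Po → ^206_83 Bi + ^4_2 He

Conserve mass number: A + 209 = 206 + 4, so A = 1.
Conserve atomic number: Z + 84 = 83 + 2, so Z = 1.
A = 1 and Z = 1 is ^1_1 H — a proton.

proton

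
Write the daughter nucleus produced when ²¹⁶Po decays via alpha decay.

Alpha decay: mass number changes by -4, atomic number by -2.
A: 216 − 4 = 212; Z: 84 − 2 = 82.
Z = 82 is lead, so the daughter is ²¹²Pb.

Pb-212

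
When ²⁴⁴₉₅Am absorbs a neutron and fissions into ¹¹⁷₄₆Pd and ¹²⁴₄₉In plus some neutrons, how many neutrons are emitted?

4

Conserve mass number: 245 = 117 + 124 + k, so k = 245 − 241 = 4.
Check atomic number: 95 = 46 + 49 + 0 = 95. ✓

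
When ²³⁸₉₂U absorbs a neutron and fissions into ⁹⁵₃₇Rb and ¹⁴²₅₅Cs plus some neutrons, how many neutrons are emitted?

2

Conserve mass number: 239 = 95 + 142 + k, so k = 239 − 237 = 2.
Check atomic number: 92 = 37 + 55 + 0 = 92. ✓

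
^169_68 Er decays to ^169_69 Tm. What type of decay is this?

ΔA = 169 − 169 = 0; ΔZ = 69 − 68 = +1.
A is unchanged and Z rises by 1 — a neutron has become a proton (β⁻ decay).

beta-minus decay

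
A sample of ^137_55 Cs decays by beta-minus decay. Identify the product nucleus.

Ba-137

Beta-minus decay: mass number changes by +0, atomic number by +1.
A: 137 = 137; Z: 55 + 1 = 56.
Z = 56 is barium, so the daughter is ^137_56 Ba.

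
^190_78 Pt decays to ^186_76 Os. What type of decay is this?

ΔA = 186 − 190 = -4; ΔZ = 76 − 78 = -2.
A drops by 4 and Z drops by 2 — the signature of alpha emission.

alpha decay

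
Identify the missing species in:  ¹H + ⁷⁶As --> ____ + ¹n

Conserve mass number: 1 + 76 = A + 1, so A = 76.
Conserve atomic number: 1 + 33 = Z + 0, so Z = 34.
Z = 34 is selenium, so the species is ⁷⁶Se.

Se-76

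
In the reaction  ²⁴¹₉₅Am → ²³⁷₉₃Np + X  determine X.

alpha particle

Conserve mass number: 241 = 237 + A, so A = 4.
Conserve atomic number: 95 = 93 + Z, so Z = 2.
A = 4 and Z = 2 is ⁴₂He — an alpha particle.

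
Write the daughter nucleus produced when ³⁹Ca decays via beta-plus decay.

K-39

Beta-plus decay: mass number changes by +0, atomic number by -1.
A: 39 = 39; Z: 20 − 1 = 19.
Z = 19 is potassium, so the daughter is ³⁹K.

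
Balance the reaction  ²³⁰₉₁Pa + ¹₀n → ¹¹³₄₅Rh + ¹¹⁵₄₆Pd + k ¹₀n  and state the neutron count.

3

Conserve mass number: 231 = 113 + 115 + k, so k = 231 − 228 = 3.
Check atomic number: 91 = 45 + 46 + 0 = 91. ✓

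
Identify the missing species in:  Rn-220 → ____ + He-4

Conserve mass number: 220 = A + 4, so A = 216.
Conserve atomic number: 86 = Z + 2, so Z = 84.
Z = 84 is polonium, so the species is Po-216.

Po-216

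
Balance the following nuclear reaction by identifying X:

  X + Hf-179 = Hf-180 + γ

Conserve mass number: A + 179 = 180 + 0, so A = 1.
Conserve atomic number: Z + 72 = 72 + 0, so Z = 0.
A = 1 and Z = 0 is n — a neutron.

neutron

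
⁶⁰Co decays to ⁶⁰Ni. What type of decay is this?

beta-minus decay

ΔA = 60 − 60 = 0; ΔZ = 28 − 27 = +1.
A is unchanged and Z rises by 1 — a neutron has become a proton (β⁻ decay).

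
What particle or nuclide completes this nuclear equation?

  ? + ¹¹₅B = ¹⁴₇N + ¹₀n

alpha particle

Conserve mass number: A + 11 = 14 + 1, so A = 4.
Conserve atomic number: Z + 5 = 7 + 0, so Z = 2.
A = 4 and Z = 2 is ⁴₂He — an alpha particle.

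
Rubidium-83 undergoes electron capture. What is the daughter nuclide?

Electron capture: mass number changes by +0, atomic number by -1.
A: 83 = 83; Z: 37 − 1 = 36.
Z = 36 is krypton, so the daughter is krypton-83.

Kr-83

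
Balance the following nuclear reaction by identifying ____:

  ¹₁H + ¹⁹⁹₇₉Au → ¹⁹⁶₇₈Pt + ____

alpha particle

Conserve mass number: 1 + 199 = 196 + A, so A = 4.
Conserve atomic number: 1 + 79 = 78 + Z, so Z = 2.
A = 4 and Z = 2 is ⁴₂He — an alpha particle.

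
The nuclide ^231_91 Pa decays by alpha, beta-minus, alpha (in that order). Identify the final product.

Start: (A, Z) = (231, 91).
After α: (227, 89).
After β⁻: (227, 90).
After α: (223, 88).
Z = 88 is radium.

Ra-223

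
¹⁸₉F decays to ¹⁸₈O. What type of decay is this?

ΔA = 18 − 18 = 0; ΔZ = 8 − 9 = -1.
A is unchanged and Z drops by 1 — a proton has become a neutron (β⁺ emission or electron capture).

beta-plus decay or electron capture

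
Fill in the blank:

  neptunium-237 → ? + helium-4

Conserve mass number: 237 = A + 4, so A = 233.
Conserve atomic number: 93 = Z + 2, so Z = 91.
Z = 91 is protactinium, so the species is protactinium-233.

Pa-233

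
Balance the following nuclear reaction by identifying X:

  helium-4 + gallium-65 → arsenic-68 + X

Conserve mass number: 4 + 65 = 68 + A, so A = 1.
Conserve atomic number: 2 + 31 = 33 + Z, so Z = 0.
A = 1 and Z = 0 is neutron — a neutron.

neutron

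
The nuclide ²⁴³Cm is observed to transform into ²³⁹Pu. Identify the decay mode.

ΔA = 239 − 243 = -4; ΔZ = 94 − 96 = -2.
A drops by 4 and Z drops by 2 — the signature of alpha emission.

alpha decay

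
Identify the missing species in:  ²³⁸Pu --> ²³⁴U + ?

alpha particle

Conserve mass number: 238 = 234 + A, so A = 4.
Conserve atomic number: 94 = 92 + Z, so Z = 2.
A = 4 and Z = 2 is ⁴He — an alpha particle.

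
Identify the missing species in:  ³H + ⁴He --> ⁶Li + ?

Conserve mass number: 3 + 4 = 6 + A, so A = 1.
Conserve atomic number: 1 + 2 = 3 + Z, so Z = 0.
A = 1 and Z = 0 is ¹n — a neutron.

neutron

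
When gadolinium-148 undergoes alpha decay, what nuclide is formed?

Sm-144

Alpha decay: mass number changes by -4, atomic number by -2.
A: 148 − 4 = 144; Z: 64 − 2 = 62.
Z = 62 is samarium, so the daughter is samarium-144.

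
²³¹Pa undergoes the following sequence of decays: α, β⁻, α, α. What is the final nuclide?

Start: (A, Z) = (231, 91).
After α: (227, 89).
After β⁻: (227, 90).
After α: (223, 88).
After α: (219, 86).
Z = 86 is radon.

Rn-219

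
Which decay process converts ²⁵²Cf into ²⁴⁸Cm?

alpha decay

ΔA = 248 − 252 = -4; ΔZ = 96 − 98 = -2.
A drops by 4 and Z drops by 2 — the signature of alpha emission.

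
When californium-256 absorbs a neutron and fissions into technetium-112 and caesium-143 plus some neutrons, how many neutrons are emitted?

Conserve mass number: 257 = 112 + 143 + k, so k = 257 − 255 = 2.
Check atomic number: 98 = 43 + 55 + 0 = 98. ✓

2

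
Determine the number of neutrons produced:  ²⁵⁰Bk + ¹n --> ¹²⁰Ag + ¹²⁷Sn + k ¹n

4

Conserve mass number: 251 = 120 + 127 + k, so k = 251 − 247 = 4.
Check atomic number: 97 = 47 + 50 + 0 = 97. ✓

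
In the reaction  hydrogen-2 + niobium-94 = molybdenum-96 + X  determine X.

Conserve mass number: 2 + 94 = 96 + A, so A = 0.
Conserve atomic number: 1 + 41 = 42 + Z, so Z = 0.
A = 0 and Z = 0 is γ — a gamma ray.

gamma ray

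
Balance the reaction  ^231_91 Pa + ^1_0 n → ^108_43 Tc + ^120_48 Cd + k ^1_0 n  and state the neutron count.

4

Conserve mass number: 232 = 108 + 120 + k, so k = 232 − 228 = 4.
Check atomic number: 91 = 43 + 48 + 0 = 91. ✓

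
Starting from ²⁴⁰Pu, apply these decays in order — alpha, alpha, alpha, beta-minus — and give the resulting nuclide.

Ac-228

Start: (A, Z) = (240, 94).
After α: (236, 92).
After α: (232, 90).
After α: (228, 88).
After β⁻: (228, 89).
Z = 89 is actinium.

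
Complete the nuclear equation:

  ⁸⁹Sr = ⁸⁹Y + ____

beta-minus particle

Conserve mass number: 89 = 89 + A, so A = 0.
Conserve atomic number: 38 = 39 + Z, so Z = -1.
A = 0 and Z = -1 is e⁻ — a beta-minus particle.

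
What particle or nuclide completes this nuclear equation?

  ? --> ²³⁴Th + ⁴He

U-238

Conserve mass number: A = 234 + 4, so A = 238.
Conserve atomic number: Z = 90 + 2, so Z = 92.
Z = 92 is uranium, so the species is ²³⁸U.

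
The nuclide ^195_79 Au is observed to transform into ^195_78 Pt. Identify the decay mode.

beta-plus decay or electron capture

ΔA = 195 − 195 = 0; ΔZ = 78 − 79 = -1.
A is unchanged and Z drops by 1 — a proton has become a neutron (β⁺ emission or electron capture).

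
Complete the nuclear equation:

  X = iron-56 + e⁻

Mn-56

Conserve mass number: A = 56 + 0, so A = 56.
Conserve atomic number: Z = 26 − 1, so Z = 25.
Z = 25 is manganese, so the species is manganese-56.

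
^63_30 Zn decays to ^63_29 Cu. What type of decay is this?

ΔA = 63 − 63 = 0; ΔZ = 29 − 30 = -1.
A is unchanged and Z drops by 1 — a proton has become a neutron (β⁺ emission or electron capture).

beta-plus decay or electron capture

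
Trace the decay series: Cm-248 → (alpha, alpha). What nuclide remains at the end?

Start: (A, Z) = (248, 96).
After α: (244, 94).
After α: (240, 92).
Z = 92 is uranium.

U-240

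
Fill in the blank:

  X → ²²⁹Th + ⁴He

U-233

Conserve mass number: A = 229 + 4, so A = 233.
Conserve atomic number: Z = 90 + 2, so Z = 92.
Z = 92 is uranium, so the species is ²³³U.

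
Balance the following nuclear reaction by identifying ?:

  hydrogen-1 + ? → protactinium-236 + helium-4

Conserve mass number: 1 + A = 236 + 4, so A = 239.
Conserve atomic number: 1 + Z = 91 + 2, so Z = 92.
Z = 92 is uranium, so the species is uranium-239.

U-239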